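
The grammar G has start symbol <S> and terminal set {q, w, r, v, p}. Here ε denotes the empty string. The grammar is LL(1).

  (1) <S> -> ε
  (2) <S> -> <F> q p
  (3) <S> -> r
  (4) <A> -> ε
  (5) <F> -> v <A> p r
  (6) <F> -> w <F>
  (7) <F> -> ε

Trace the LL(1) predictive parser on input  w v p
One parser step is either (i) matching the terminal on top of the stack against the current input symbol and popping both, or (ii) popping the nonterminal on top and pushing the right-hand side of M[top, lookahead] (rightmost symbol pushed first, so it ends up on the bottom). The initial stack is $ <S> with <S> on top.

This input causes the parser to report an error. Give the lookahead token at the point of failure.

     Stack            Input    Action
  1  $ <S>            w v p $  expand <S> -> <F> q p
  2  $ p q <F>        w v p $  expand <F> -> w <F>
  3  $ p q <F> w      w v p $  match w
  4  $ p q <F>        v p $    expand <F> -> v <A> p r
  5  $ p q r p <A> v  v p $    match v
  6  $ p q r p <A>    p $      expand <A> -> ε
  7  $ p q r p        p $      match p
  8  $ p q r          $        error: top is terminal r but lookahead is $

$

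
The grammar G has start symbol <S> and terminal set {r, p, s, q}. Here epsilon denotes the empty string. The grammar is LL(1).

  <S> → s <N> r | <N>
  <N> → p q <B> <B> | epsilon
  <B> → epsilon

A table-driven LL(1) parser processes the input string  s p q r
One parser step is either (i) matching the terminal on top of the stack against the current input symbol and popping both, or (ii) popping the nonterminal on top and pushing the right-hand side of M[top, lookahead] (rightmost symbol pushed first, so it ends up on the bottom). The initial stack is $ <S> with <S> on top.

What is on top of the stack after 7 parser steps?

r

     Stack            Input      Action
  1  $ <S>            s p q r $  expand <S> → s <N> r
  2  $ r <N> s        s p q r $  match s
  3  $ r <N>          p q r $    expand <N> → p q <B> <B>
  4  $ r <B> <B> q p  p q r $    match p
  5  $ r <B> <B> q    q r $      match q
  6  $ r <B> <B>      r $        expand <B> → epsilon
  7  $ r <B>          r $        expand <B> → epsilon
Stack after step 7: $ r (top = r).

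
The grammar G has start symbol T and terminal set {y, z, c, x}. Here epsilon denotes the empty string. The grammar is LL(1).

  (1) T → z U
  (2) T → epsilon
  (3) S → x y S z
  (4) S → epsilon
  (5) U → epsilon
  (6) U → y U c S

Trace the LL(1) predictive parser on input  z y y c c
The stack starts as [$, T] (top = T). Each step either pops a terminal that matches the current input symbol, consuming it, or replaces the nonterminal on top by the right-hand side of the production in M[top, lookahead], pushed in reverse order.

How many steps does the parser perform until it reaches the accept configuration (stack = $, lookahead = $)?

step 1: stack=$ T  input=z y y c c $  — expand T → z U
step 2: stack=$ U z  input=z y y c c $  — match z
step 3: stack=$ U  input=y y c c $  — expand U → y U c S
step 4: stack=$ S c U y  input=y y c c $  — match y
step 5: stack=$ S c U  input=y c c $  — expand U → y U c S
step 6: stack=$ S c S c U y  input=y c c $  — match y
step 7: stack=$ S c S c U  input=c c $  — expand U → epsilon
step 8: stack=$ S c S c  input=c c $  — match c
step 9: stack=$ S c S  input=c $  — expand S → epsilon
step 10: stack=$ S c  input=c $  — match c
step 11: stack=$ S  input=$  — expand S → epsilon
Accept reached after 11 steps.

11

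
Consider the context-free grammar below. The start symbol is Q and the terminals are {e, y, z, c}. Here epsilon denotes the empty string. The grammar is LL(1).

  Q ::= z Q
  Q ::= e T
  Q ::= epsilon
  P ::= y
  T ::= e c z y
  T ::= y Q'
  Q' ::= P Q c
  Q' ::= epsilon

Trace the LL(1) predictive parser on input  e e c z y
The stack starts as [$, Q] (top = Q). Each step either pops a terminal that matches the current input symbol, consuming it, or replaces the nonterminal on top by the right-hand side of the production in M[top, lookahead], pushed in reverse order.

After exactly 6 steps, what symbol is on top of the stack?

y

step 1: stack=$ Q  input=e e c z y $  — expand Q ::= e T
step 2: stack=$ T e  input=e e c z y $  — match e
step 3: stack=$ T  input=e c z y $  — expand T ::= e c z y
step 4: stack=$ y z c e  input=e c z y $  — match e
step 5: stack=$ y z c  input=c z y $  — match c
step 6: stack=$ y z  input=z y $  — match z
Stack after step 6: $ y (top = y).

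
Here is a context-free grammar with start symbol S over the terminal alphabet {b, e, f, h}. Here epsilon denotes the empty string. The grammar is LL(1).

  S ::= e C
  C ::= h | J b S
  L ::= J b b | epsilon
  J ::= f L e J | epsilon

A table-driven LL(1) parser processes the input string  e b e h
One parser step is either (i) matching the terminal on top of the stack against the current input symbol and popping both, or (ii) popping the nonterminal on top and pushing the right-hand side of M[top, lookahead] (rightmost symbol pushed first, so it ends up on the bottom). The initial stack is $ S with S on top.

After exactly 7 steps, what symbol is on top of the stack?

C

     Stack    Input      Action
  1  $ S      e b e h $  expand S ::= e C
  2  $ C e    e b e h $  match e
  3  $ C      b e h $    expand C ::= J b S
  4  $ S b J  b e h $    expand J ::= epsilon
  5  $ S b    b e h $    match b
  6  $ S      e h $      expand S ::= e C
  7  $ C e    e h $      match e
Stack after step 7: $ C (top = C).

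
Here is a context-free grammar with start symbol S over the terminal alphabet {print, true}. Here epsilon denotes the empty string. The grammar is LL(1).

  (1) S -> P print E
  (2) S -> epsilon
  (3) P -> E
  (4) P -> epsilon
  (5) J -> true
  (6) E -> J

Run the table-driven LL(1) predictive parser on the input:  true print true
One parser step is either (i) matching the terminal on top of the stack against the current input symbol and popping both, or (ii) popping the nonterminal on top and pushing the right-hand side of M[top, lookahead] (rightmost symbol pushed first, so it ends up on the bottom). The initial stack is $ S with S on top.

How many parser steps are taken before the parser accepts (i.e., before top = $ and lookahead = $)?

step 1: stack=$ S  input=true print true $  — expand S -> P print E
step 2: stack=$ E print P  input=true print true $  — expand P -> E
step 3: stack=$ E print E  input=true print true $  — expand E -> J
step 4: stack=$ E print J  input=true print true $  — expand J -> true
step 5: stack=$ E print true  input=true print true $  — match true
step 6: stack=$ E print  input=print true $  — match print
step 7: stack=$ E  input=true $  — expand E -> J
step 8: stack=$ J  input=true $  — expand J -> true
step 9: stack=$ true  input=true $  — match true
Accept reached after 9 steps.

9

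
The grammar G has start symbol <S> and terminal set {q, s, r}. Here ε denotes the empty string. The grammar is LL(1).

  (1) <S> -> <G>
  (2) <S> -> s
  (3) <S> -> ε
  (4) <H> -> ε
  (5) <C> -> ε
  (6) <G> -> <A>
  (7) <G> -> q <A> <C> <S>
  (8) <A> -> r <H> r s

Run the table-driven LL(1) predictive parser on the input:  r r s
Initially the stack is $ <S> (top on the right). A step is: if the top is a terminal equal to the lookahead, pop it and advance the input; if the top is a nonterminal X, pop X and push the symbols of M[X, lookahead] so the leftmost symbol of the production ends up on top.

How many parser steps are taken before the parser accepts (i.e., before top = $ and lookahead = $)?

7

step 1: stack=$ <S>  input=r r s $  — expand <S> -> <G>
step 2: stack=$ <G>  input=r r s $  — expand <G> -> <A>
step 3: stack=$ <A>  input=r r s $  — expand <A> -> r <H> r s
step 4: stack=$ s r <H> r  input=r r s $  — match r
step 5: stack=$ s r <H>  input=r s $  — expand <H> -> ε
step 6: stack=$ s r  input=r s $  — match r
step 7: stack=$ s  input=s $  — match s
Accept reached after 7 steps.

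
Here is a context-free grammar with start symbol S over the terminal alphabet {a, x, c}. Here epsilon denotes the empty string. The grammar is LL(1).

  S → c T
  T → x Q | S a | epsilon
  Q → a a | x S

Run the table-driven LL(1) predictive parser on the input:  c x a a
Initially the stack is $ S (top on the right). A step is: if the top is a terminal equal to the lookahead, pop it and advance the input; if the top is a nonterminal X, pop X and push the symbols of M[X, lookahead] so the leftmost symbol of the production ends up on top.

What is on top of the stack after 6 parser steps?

step 1: stack=$ S  input=c x a a $  — expand S → c T
step 2: stack=$ T c  input=c x a a $  — match c
step 3: stack=$ T  input=x a a $  — expand T → x Q
step 4: stack=$ Q x  input=x a a $  — match x
step 5: stack=$ Q  input=a a $  — expand Q → a a
step 6: stack=$ a a  input=a a $  — match a
Stack after step 6: $ a (top = a).

a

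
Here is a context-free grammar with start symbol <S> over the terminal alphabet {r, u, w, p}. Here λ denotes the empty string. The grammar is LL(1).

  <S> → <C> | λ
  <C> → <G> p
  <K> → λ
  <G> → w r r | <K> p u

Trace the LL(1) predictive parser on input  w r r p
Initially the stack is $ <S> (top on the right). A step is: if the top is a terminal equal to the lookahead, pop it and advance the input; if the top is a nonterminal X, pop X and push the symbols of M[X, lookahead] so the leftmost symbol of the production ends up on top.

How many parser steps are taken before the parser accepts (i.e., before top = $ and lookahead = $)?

7

step 1: stack=$ <S>  input=w r r p $  — expand <S> → <C>
step 2: stack=$ <C>  input=w r r p $  — expand <C> → <G> p
step 3: stack=$ p <G>  input=w r r p $  — expand <G> → w r r
step 4: stack=$ p r r w  input=w r r p $  — match w
step 5: stack=$ p r r  input=r r p $  — match r
step 6: stack=$ p r  input=r p $  — match r
step 7: stack=$ p  input=p $  — match p
Accept reached after 7 steps.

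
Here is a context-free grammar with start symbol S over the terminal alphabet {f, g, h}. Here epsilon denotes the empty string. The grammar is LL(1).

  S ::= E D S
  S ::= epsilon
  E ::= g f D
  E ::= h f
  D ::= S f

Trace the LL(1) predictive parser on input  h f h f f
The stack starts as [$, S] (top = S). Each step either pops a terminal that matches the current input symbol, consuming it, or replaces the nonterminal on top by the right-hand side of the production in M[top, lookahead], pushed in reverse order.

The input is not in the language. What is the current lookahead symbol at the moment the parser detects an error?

$

step 1: stack=$ S  input=h f h f f $  — expand S ::= E D S
step 2: stack=$ S D E  input=h f h f f $  — expand E ::= h f
step 3: stack=$ S D f h  input=h f h f f $  — match h
step 4: stack=$ S D f  input=f h f f $  — match f
step 5: stack=$ S D  input=h f f $  — expand D ::= S f
step 6: stack=$ S f S  input=h f f $  — expand S ::= E D S
step 7: stack=$ S f S D E  input=h f f $  — expand E ::= h f
step 8: stack=$ S f S D f h  input=h f f $  — match h
step 9: stack=$ S f S D f  input=f f $  — match f
step 10: stack=$ S f S D  input=f $  — expand D ::= S f
step 11: stack=$ S f S f S  input=f $  — expand S ::= epsilon
step 12: stack=$ S f S f  input=f $  — match f
step 13: stack=$ S f S  input=$  — expand S ::= epsilon
step 14: stack=$ S f  input=$  — error: top is terminal f but lookahead is $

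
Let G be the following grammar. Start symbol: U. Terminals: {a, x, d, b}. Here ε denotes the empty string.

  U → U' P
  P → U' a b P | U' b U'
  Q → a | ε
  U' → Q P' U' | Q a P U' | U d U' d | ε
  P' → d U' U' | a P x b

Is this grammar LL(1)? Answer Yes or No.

No

FIRST(U) = {a, b, d}
FIRST(P) = {a, b, d}
FIRST(Q) = {ε, a}
FIRST(U') = {ε, a, b, d}
FIRST(P') = {a, d}
FOLLOW(U) = {$, d}
FOLLOW(P) = {$, a, b, d, x}
FOLLOW(Q) = {a, d}
FOLLOW(U') = {$, a, b, d, x}
FOLLOW(P') = {$, a, b, d, x}
Cell M[P, a] receives both P → U' a b P and P → U' b U' — the grammar is not LL(1).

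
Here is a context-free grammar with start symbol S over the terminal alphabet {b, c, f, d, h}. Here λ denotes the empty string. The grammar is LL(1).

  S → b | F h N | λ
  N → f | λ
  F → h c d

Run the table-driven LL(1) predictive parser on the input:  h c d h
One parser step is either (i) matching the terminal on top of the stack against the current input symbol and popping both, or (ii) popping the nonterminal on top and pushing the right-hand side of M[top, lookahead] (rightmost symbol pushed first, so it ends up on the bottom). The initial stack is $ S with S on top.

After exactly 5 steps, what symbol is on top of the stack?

     Stack        Input      Action
  1  $ S          h c d h $  expand S → F h N
  2  $ N h F      h c d h $  expand F → h c d
  3  $ N h d c h  h c d h $  match h
  4  $ N h d c    c d h $    match c
  5  $ N h d      d h $      match d
Stack after step 5: $ N h (top = h).

h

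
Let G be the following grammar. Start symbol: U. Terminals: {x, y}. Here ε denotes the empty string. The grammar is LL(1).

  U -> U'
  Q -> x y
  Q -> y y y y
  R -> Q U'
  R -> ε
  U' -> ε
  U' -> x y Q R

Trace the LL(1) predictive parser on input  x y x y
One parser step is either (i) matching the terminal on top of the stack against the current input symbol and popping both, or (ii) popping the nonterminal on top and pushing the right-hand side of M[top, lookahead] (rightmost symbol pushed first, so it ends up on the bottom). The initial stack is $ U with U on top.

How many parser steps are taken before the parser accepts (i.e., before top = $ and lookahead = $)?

     Stack      Input      Action
  1  $ U        x y x y $  expand U -> U'
  2  $ U'       x y x y $  expand U' -> x y Q R
  3  $ R Q y x  x y x y $  match x
  4  $ R Q y    y x y $    match y
  5  $ R Q      x y $      expand Q -> x y
  6  $ R y x    x y $      match x
  7  $ R y      y $        match y
  8  $ R        $          expand R -> ε
Accept reached after 8 steps.

8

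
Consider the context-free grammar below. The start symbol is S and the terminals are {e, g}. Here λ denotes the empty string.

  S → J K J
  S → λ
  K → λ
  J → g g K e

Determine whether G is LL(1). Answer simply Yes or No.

Yes

FIRST(S) = {λ, g}
FIRST(K) = {λ}
FIRST(J) = {g}
FOLLOW(S) = {$}
FOLLOW(K) = {e, g}
FOLLOW(J) = {$, g}
Each cell of M receives at most one production.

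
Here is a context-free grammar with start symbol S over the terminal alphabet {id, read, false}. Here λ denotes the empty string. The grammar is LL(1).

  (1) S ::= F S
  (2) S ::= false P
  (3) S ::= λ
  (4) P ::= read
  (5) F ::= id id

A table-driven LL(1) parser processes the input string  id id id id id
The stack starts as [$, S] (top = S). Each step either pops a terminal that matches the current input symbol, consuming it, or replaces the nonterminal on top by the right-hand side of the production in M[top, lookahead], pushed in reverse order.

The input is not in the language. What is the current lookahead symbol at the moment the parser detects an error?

      Stack      Input             Action
   1  $ S        id id id id id $  expand S ::= F S
   2  $ S F      id id id id id $  expand F ::= id id
   3  $ S id id  id id id id id $  match id
   4  $ S id     id id id id $     match id
   5  $ S        id id id $        expand S ::= F S
   6  $ S F      id id id $        expand F ::= id id
   7  $ S id id  id id id $        match id
   8  $ S id     id id $           match id
   9  $ S        id $              expand S ::= F S
  10  $ S F      id $              expand F ::= id id
  11  $ S id id  id $              match id
  12  $ S id     $                 error: top is terminal id but lookahead is $

$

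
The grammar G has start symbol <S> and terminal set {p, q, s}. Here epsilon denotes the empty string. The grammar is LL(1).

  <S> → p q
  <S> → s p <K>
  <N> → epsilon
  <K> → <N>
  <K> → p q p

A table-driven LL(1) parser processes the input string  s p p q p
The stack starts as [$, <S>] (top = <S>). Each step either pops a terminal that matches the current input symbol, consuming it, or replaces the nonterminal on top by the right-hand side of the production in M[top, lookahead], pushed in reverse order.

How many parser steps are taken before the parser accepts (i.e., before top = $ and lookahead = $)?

7

     Stack      Input        Action
  1  $ <S>      s p p q p $  expand <S> → s p <K>
  2  $ <K> p s  s p p q p $  match s
  3  $ <K> p    p p q p $    match p
  4  $ <K>      p q p $      expand <K> → p q p
  5  $ p q p    p q p $      match p
  6  $ p q      q p $        match q
  7  $ p        p $          match p
Accept reached after 7 steps.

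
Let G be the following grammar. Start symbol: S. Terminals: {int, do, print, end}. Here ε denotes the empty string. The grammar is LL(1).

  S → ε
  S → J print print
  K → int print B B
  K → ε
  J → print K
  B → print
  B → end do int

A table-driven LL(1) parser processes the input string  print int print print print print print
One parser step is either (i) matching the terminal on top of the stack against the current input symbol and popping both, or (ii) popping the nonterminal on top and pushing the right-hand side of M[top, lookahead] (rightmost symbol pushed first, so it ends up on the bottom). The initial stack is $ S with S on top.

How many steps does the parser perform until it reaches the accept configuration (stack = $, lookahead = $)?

      Stack                        Input                                      Action
   1  $ S                          print int print print print print print $  expand S → J print print
   2  $ print print J              print int print print print print print $  expand J → print K
   3  $ print print K print        print int print print print print print $  match print
   4  $ print print K              int print print print print print $        expand K → int print B B
   5  $ print print B B print int  int print print print print print $        match int
   6  $ print print B B print      print print print print print $            match print
   7  $ print print B B            print print print print $                  expand B → print
   8  $ print print B print        print print print print $                  match print
   9  $ print print B              print print print $                        expand B → print
  10  $ print print print          print print print $                        match print
  11  $ print print                print print $                              match print
  12  $ print                      print $                                    match print
Accept reached after 12 steps.

12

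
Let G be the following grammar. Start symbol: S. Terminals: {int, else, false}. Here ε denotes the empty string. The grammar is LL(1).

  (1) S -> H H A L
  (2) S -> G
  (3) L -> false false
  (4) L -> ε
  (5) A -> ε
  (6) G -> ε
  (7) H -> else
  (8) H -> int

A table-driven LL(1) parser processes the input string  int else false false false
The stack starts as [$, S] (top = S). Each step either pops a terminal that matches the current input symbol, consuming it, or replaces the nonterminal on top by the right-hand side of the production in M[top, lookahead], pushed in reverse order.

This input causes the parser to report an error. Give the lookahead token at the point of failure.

      Stack          Input                         Action
   1  $ S            int else false false false $  expand S -> H H A L
   2  $ L A H H      int else false false false $  expand H -> int
   3  $ L A H int    int else false false false $  match int
   4  $ L A H        else false false false $      expand H -> else
   5  $ L A else     else false false false $      match else
   6  $ L A          false false false $           expand A -> ε
   7  $ L            false false false $           expand L -> false false
   8  $ false false  false false false $           match false
   9  $ false        false false $                 match false
  10  $              false $                       error: stack empty but input remains

false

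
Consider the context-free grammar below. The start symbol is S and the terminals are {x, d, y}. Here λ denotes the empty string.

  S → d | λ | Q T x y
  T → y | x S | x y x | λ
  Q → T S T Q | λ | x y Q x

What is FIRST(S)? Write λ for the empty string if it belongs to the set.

FIRST(T): from T→y we get {y}; from T→x S we get {x}; from T→x y x we get {x}; from T→λ we get {λ}. So FIRST(T) = {λ, x, y}.
FIRST(S): from S→d we get {d}; from S→λ we get {λ}; from S→Q T x y we get {d, x, y}. So FIRST(S) = {λ, d, x, y}.
FIRST(Q): from Q→T S T Q we get {λ, d, x, y}; from Q→λ we get {λ}; from Q→x y Q x we get {x}. So FIRST(Q) = {λ, d, x, y}.

{λ, d, x, y}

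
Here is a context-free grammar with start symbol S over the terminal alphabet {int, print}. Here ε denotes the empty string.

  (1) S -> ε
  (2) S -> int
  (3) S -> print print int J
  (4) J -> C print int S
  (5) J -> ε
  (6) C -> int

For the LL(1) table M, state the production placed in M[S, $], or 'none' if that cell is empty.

S -> ε

FIRST(S) = {ε, int, print}
FIRST(C) = {int}
FIRST(J) = {ε, int}  (via C print int S)
FOLLOW(S) includes $ since S is the start symbol.
FOLLOW(S): in J->C print int S, the suffix after S is empty, so FOLLOW(S) ⊇ FOLLOW(J) = {$}. Thus FOLLOW(S) = {$}.
FOLLOW(J): in S->print print int J, the suffix after J is empty, so FOLLOW(J) ⊇ FOLLOW(S) = {$}. Thus FOLLOW(J) = {$}.
For S -> ε: FIRST(ε) = {ε}, so it goes in M[S, t] for t ∈ {}; since ε ∈ FIRST, also for every t ∈ FOLLOW(S) = {$}.
For S -> int: FIRST(int) = {int}, so it goes in M[S, t] for t ∈ {int}.
For S -> print print int J: FIRST(print print int J) = {print}, so it goes in M[S, t] for t ∈ {print}.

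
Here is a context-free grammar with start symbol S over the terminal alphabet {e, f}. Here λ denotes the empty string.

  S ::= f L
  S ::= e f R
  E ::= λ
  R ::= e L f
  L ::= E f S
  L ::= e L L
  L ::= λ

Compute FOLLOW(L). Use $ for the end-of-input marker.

{$, e, f}

FIRST(S): from S::=f L we get {f}; from S::=e f R we get {e}. So FIRST(S) = {e, f}.
FIRST(E): from E::=λ we get {λ}. So FIRST(E) = {λ}.
FIRST(R): from R::=e L f we get {e}. So FIRST(R) = {e}.
FIRST(L): from L::=E f S we get {f}; from L::=e L L we get {e}; from L::=λ we get {λ}. So FIRST(L) = {λ, e, f}.
FOLLOW(S) includes $ since S is the start symbol.
FOLLOW(E): in L::=E f S, E is followed by f S with FIRST {f}. Thus FOLLOW(E) = {f}.
FOLLOW(S): in L::=E f S, the suffix after S is empty, so FOLLOW(S) ⊇ FOLLOW(L) = {$, e, f}. Thus FOLLOW(S) = {$, e, f}.
FOLLOW(R): in S::=e f R, the suffix after R is empty, so FOLLOW(R) ⊇ FOLLOW(S) = {$, e, f}. Thus FOLLOW(R) = {$, e, f}.
FOLLOW(L): in S::=f L, the suffix after L is empty, so FOLLOW(L) ⊇ FOLLOW(S) = {$, e, f}; in R::=e L f, L is followed by f with FIRST {f}; in L::=e L L (occurrence 1), L is followed by L with FIRST {λ, e, f}; in L::=e L L (occurrence 1), the suffix after L is nullable (adds nothing new); in L::=e L L (occurrence 2), the suffix after L is empty (adds nothing new). Thus FOLLOW(L) = {$, e, f}.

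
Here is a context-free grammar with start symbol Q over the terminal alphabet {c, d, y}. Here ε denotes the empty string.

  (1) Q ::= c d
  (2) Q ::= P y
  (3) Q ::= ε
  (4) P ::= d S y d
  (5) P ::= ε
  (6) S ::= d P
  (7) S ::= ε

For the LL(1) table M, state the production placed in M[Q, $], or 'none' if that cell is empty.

Q ::= ε

FIRST(P): from P::=d S y d we get {d}; from P::=ε we get {ε}. So FIRST(P) = {ε, d}.
FIRST(S): from S::=d P we get {d}; from S::=ε we get {ε}. So FIRST(S) = {ε, d}.
FIRST(Q): from Q::=c d we get {c}; from Q::=P y we get {d, y}; from Q::=ε we get {ε}. So FIRST(Q) = {ε, c, d, y}.
FOLLOW(Q) includes $ since Q is the start symbol.
FOLLOW(Q): Q appears on no right-hand side. Thus FOLLOW(Q) = {$}.
For Q ::= c d: FIRST(c d) = {c}, so it goes in M[Q, t] for t ∈ {c}.
For Q ::= P y: FIRST(P y) = {d, y}, so it goes in M[Q, t] for t ∈ {d, y}.
For Q ::= ε: FIRST(ε) = {ε}, so it goes in M[Q, t] for t ∈ {}; since ε ∈ FIRST, also for every t ∈ FOLLOW(Q) = {$}.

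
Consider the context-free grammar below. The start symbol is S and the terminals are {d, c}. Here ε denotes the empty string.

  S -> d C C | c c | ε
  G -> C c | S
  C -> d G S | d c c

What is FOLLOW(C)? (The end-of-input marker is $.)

{$, c, d}

FIRST(S) = {ε, c, d}
FIRST(C) = {d}
FIRST(G) = {ε, c, d}  (via C c, S)
FOLLOW(S) includes $ since S is the start symbol.
FOLLOW(S): in G->S, the suffix after S is empty, so FOLLOW(S) ⊇ FOLLOW(G) = {$, c, d}; in C->d G S, the suffix after S is empty, so FOLLOW(S) ⊇ FOLLOW(C) = {$, c, d}. Thus FOLLOW(S) = {$, c, d}.
FOLLOW(C): in S->d C C (occurrence 1), C is followed by C with FIRST {d}; in S->d C C (occurrence 2), the suffix after C is empty, so FOLLOW(C) ⊇ FOLLOW(S) = {$, c, d}; in G->C c, C is followed by c with FIRST {c}. Thus FOLLOW(C) = {$, c, d}.
FOLLOW(G): in C->d G S, G is followed by S with FIRST {ε, c, d}; in C->d G S, the suffix after G is nullable, so FOLLOW(G) ⊇ FOLLOW(C) = {$, c, d}. Thus FOLLOW(G) = {$, c, d}.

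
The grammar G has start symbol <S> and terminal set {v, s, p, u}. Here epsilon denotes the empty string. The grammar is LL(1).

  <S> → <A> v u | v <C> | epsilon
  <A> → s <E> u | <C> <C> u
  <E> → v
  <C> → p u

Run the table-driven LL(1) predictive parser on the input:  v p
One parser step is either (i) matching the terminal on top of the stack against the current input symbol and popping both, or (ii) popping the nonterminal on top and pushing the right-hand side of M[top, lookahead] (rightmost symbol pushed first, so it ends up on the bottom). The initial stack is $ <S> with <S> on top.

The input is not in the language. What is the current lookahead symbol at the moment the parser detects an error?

step 1: stack=$ <S>  input=v p $  — expand <S> → v <C>
step 2: stack=$ <C> v  input=v p $  — match v
step 3: stack=$ <C>  input=p $  — expand <C> → p u
step 4: stack=$ u p  input=p $  — match p
step 5: stack=$ u  input=$  — error: top is terminal u but lookahead is $

$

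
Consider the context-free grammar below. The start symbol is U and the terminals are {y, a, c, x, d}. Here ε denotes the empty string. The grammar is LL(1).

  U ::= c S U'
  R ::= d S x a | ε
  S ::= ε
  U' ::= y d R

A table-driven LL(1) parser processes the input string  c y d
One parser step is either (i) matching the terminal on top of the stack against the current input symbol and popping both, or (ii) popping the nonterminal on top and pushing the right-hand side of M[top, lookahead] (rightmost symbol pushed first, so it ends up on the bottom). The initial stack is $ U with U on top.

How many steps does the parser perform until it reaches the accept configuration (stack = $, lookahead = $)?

7

     Stack     Input    Action
  1  $ U       c y d $  expand U ::= c S U'
  2  $ U' S c  c y d $  match c
  3  $ U' S    y d $    expand S ::= ε
  4  $ U'      y d $    expand U' ::= y d R
  5  $ R d y   y d $    match y
  6  $ R d     d $      match d
  7  $ R       $        expand R ::= ε
Accept reached after 7 steps.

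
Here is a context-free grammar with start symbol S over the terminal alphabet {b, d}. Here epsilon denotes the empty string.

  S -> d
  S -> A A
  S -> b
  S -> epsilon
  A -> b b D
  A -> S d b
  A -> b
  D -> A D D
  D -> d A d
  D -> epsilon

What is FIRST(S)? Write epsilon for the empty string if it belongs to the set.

{epsilon, b, d}

FIRST(S): from S->d we get {d}; from S->A A we get {b, d}; from S->b we get {b}; from S->epsilon we get {epsilon}. So FIRST(S) = {epsilon, b, d}.
FIRST(A): from A->b b D we get {b}; from A->S d b we get {b, d}; from A->b we get {b}. So FIRST(A) = {b, d}.
FIRST(D): from D->A D D we get {b, d}; from D->d A d we get {d}; from D->epsilon we get {epsilon}. So FIRST(D) = {epsilon, b, d}.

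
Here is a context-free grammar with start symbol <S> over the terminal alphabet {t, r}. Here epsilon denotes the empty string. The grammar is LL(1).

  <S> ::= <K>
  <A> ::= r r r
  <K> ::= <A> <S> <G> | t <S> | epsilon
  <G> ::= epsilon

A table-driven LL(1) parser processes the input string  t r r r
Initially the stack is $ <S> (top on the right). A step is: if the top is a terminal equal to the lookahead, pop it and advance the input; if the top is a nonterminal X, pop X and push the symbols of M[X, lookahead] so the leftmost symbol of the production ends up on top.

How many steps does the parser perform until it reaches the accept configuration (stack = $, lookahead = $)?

12

      Stack            Input      Action
   1  $ <S>            t r r r $  expand <S> ::= <K>
   2  $ <K>            t r r r $  expand <K> ::= t <S>
   3  $ <S> t          t r r r $  match t
   4  $ <S>            r r r $    expand <S> ::= <K>
   5  $ <K>            r r r $    expand <K> ::= <A> <S> <G>
   6  $ <G> <S> <A>    r r r $    expand <A> ::= r r r
   7  $ <G> <S> r r r  r r r $    match r
   8  $ <G> <S> r r    r r $      match r
   9  $ <G> <S> r      r $        match r
  10  $ <G> <S>        $          expand <S> ::= <K>
  11  $ <G> <K>        $          expand <K> ::= epsilon
  12  $ <G>            $          expand <G> ::= epsilon
Accept reached after 12 steps.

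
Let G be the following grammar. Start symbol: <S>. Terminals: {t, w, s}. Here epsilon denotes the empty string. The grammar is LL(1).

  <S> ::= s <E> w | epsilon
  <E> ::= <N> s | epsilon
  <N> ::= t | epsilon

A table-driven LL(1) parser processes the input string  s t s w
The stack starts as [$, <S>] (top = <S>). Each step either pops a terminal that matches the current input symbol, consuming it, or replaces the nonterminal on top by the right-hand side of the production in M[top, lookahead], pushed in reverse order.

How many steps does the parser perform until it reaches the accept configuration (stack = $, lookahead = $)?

step 1: stack=$ <S>  input=s t s w $  — expand <S> ::= s <E> w
step 2: stack=$ w <E> s  input=s t s w $  — match s
step 3: stack=$ w <E>  input=t s w $  — expand <E> ::= <N> s
step 4: stack=$ w s <N>  input=t s w $  — expand <N> ::= t
step 5: stack=$ w s t  input=t s w $  — match t
step 6: stack=$ w s  input=s w $  — match s
step 7: stack=$ w  input=w $  — match w
Accept reached after 7 steps.

7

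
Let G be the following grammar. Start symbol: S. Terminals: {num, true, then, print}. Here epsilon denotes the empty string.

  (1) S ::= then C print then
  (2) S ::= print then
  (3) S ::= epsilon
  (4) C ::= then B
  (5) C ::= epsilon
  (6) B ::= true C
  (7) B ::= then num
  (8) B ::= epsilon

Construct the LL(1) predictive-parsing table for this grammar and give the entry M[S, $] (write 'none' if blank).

FIRST(S): from S::=then C print then we get {then}; from S::=print then we get {print}; from S::=epsilon we get {epsilon}. So FIRST(S) = {epsilon, print, then}.
FIRST(C): from C::=then B we get {then}; from C::=epsilon we get {epsilon}. So FIRST(C) = {epsilon, then}.
FIRST(B): from B::=true C we get {true}; from B::=then num we get {then}; from B::=epsilon we get {epsilon}. So FIRST(B) = {epsilon, then, true}.
FOLLOW(S) includes $ since S is the start symbol.
FOLLOW(S): S appears on no right-hand side. Thus FOLLOW(S) = {$}.
For S ::= then C print then: FIRST(then C print then) = {then}, so it goes in M[S, t] for t ∈ {then}.
For S ::= print then: FIRST(print then) = {print}, so it goes in M[S, t] for t ∈ {print}.
For S ::= epsilon: FIRST(epsilon) = {epsilon}, so it goes in M[S, t] for t ∈ {}; since epsilon ∈ FIRST, also for every t ∈ FOLLOW(S) = {$}.

S ::= epsilon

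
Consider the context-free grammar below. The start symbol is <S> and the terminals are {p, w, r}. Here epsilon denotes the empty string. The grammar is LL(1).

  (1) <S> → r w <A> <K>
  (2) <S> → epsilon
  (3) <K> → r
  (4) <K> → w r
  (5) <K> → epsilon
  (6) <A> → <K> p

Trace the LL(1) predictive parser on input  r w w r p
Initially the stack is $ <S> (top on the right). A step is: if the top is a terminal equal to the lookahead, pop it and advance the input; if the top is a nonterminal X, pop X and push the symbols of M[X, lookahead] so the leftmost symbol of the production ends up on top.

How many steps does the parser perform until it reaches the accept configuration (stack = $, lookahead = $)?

9

step 1: stack=$ <S>  input=r w w r p $  — expand <S> → r w <A> <K>
step 2: stack=$ <K> <A> w r  input=r w w r p $  — match r
step 3: stack=$ <K> <A> w  input=w w r p $  — match w
step 4: stack=$ <K> <A>  input=w r p $  — expand <A> → <K> p
step 5: stack=$ <K> p <K>  input=w r p $  — expand <K> → w r
step 6: stack=$ <K> p r w  input=w r p $  — match w
step 7: stack=$ <K> p r  input=r p $  — match r
step 8: stack=$ <K> p  input=p $  — match p
step 9: stack=$ <K>  input=$  — expand <K> → epsilon
Accept reached after 9 steps.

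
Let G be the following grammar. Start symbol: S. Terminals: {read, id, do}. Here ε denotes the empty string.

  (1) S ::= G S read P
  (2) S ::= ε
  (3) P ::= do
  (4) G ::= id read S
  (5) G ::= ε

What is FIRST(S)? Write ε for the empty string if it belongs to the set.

{ε, id, read}

FIRST(P): from P::=do we get {do}. So FIRST(P) = {do}.
FIRST(G): from G::=id read S we get {id}; from G::=ε we get {ε}. So FIRST(G) = {ε, id}.
FIRST(S): from S::=G S read P we get {id, read}; from S::=ε we get {ε}. So FIRST(S) = {ε, id, read}.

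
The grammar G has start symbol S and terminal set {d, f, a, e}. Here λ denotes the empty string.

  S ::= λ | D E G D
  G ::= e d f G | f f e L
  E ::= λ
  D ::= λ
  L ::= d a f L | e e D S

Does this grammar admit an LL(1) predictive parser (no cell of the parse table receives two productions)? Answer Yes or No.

FIRST(S) = {λ, e, f}
FIRST(G) = {e, f}
FIRST(E) = {λ}
FIRST(D) = {λ}
FIRST(L) = {d, e}
FOLLOW(S) = {$}
FOLLOW(G) = {$}
FOLLOW(E) = {e, f}
FOLLOW(D) = {$, e, f}
FOLLOW(L) = {$}
Each cell of M receives at most one production.

Yes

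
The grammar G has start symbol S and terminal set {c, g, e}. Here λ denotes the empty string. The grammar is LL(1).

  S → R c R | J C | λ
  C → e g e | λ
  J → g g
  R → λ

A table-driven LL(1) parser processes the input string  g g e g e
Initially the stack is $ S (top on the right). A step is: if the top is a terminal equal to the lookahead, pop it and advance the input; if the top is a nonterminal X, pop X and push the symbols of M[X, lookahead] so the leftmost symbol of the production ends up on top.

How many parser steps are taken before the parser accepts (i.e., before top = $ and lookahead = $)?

step 1: stack=$ S  input=g g e g e $  — expand S → J C
step 2: stack=$ C J  input=g g e g e $  — expand J → g g
step 3: stack=$ C g g  input=g g e g e $  — match g
step 4: stack=$ C g  input=g e g e $  — match g
step 5: stack=$ C  input=e g e $  — expand C → e g e
step 6: stack=$ e g e  input=e g e $  — match e
step 7: stack=$ e g  input=g e $  — match g
step 8: stack=$ e  input=e $  — match e
Accept reached after 8 steps.

8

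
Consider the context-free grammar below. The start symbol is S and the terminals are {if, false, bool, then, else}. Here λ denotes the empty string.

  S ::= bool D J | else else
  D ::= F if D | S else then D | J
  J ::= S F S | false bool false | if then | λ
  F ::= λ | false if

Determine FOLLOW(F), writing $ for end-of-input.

FIRST(S) = {bool, else}
FIRST(F) = {λ, false}
FIRST(J) = {λ, bool, else, false, if}  (via S F S)
FIRST(D) = {λ, bool, else, false, if}  (via F if D, S else then D, J)
FOLLOW(S) includes $ since S is the start symbol.
FOLLOW(F): in D::=F if D, F is followed by if D with FIRST {if}; in J::=S F S, F is followed by S with FIRST {bool, else}. Thus FOLLOW(F) = {bool, else, if}.
FOLLOW(S): in D::=S else then D, S is followed by else then D with FIRST {else}; in J::=S F S (occurrence 1), S is followed by F S with FIRST {bool, else, false}; in J::=S F S (occurrence 2), the suffix after S is empty, so FOLLOW(S) ⊇ FOLLOW(J) = {$, bool, else, false, if}. Thus FOLLOW(S) = {$, bool, else, false, if}.
FOLLOW(D): in S::=bool D J, D is followed by J with FIRST {λ, bool, else, false, if}; in S::=bool D J, the suffix after D is nullable, so FOLLOW(D) ⊇ FOLLOW(S) = {$, bool, else, false, if}; in D::=F if D, the suffix after D is empty (adds nothing new); in D::=S else then D, the suffix after D is empty (adds nothing new). Thus FOLLOW(D) = {$, bool, else, false, if}.
FOLLOW(J): in S::=bool D J, the suffix after J is empty, so FOLLOW(J) ⊇ FOLLOW(S) = {$, bool, else, false, if}; in D::=J, the suffix after J is empty, so FOLLOW(J) ⊇ FOLLOW(D) = {$, bool, else, false, if}. Thus FOLLOW(J) = {$, bool, else, false, if}.

{bool, else, if}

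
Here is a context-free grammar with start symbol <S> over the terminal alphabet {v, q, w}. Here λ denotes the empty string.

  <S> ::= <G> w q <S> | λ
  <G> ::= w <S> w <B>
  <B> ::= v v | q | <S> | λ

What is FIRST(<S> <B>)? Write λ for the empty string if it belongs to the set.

FIRST(<G>): from <G>::=w <S> w <B> we get {w}. So FIRST(<G>) = {w}.
FIRST(<S>): from <S>::=<G> w q <S> we get {w}; from <S>::=λ we get {λ}. So FIRST(<S>) = {λ, w}.
FIRST(<B>): from <B>::=v v we get {v}; from <B>::=q we get {q}; from <B>::=<S> we get {λ, w}; from <B>::=λ we get {λ}. So FIRST(<B>) = {λ, q, v, w}.
FIRST(<S> <B>): take FIRST of each symbol in turn, carrying on past any symbol whose FIRST contains λ; result {λ, q, v, w}.

{λ, q, v, w}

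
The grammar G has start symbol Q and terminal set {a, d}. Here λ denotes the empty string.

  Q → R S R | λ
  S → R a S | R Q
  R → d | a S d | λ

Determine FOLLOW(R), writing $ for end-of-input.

FIRST(R): from R→d we get {d}; from R→a S d we get {a}; from R→λ we get {λ}. So FIRST(R) = {λ, a, d}.
FIRST(Q): from Q→R S R we get {λ, a, d}; from Q→λ we get {λ}. So FIRST(Q) = {λ, a, d}.
FIRST(S): from S→R a S we get {a, d}; from S→R Q we get {λ, a, d}. So FIRST(S) = {λ, a, d}.
FOLLOW(Q) includes $ since Q is the start symbol.
FOLLOW(Q): in S→R Q, the suffix after Q is empty, so FOLLOW(Q) ⊇ FOLLOW(S) = {$, a, d}. Thus FOLLOW(Q) = {$, a, d}.
FOLLOW(S): in Q→R S R, S is followed by R with FIRST {λ, a, d}; in Q→R S R, the suffix after S is nullable, so FOLLOW(S) ⊇ FOLLOW(Q) = {$, a, d}; in S→R a S, the suffix after S is empty (adds nothing new); in R→a S d, S is followed by d with FIRST {d}. Thus FOLLOW(S) = {$, a, d}.
FOLLOW(R): in Q→R S R (occurrence 1), R is followed by S R with FIRST {λ, a, d}; in Q→R S R (occurrence 1), the suffix after R is nullable, so FOLLOW(R) ⊇ FOLLOW(Q) = {$, a, d}; in Q→R S R (occurrence 2), the suffix after R is empty, so FOLLOW(R) ⊇ FOLLOW(Q) = {$, a, d}; in S→R a S, R is followed by a S with FIRST {a}; in S→R Q, R is followed by Q with FIRST {λ, a, d}; in S→R Q, the suffix after R is nullable, so FOLLOW(R) ⊇ FOLLOW(S) = {$, a, d}. Thus FOLLOW(R) = {$, a, d}.

{$, a, d}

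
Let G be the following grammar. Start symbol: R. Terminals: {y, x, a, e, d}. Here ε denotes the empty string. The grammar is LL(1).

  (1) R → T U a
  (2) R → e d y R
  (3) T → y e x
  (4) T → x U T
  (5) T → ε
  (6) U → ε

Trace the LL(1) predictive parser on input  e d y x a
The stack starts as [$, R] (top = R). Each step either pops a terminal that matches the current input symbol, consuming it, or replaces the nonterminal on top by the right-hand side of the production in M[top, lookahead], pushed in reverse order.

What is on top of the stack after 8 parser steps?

     Stack        Input        Action
  1  $ R          e d y x a $  expand R → e d y R
  2  $ R y d e    e d y x a $  match e
  3  $ R y d      d y x a $    match d
  4  $ R y        y x a $      match y
  5  $ R          x a $        expand R → T U a
  6  $ a U T      x a $        expand T → x U T
  7  $ a U T U x  x a $        match x
  8  $ a U T U    a $          expand U → ε
Stack after step 8: $ a U T (top = T).

T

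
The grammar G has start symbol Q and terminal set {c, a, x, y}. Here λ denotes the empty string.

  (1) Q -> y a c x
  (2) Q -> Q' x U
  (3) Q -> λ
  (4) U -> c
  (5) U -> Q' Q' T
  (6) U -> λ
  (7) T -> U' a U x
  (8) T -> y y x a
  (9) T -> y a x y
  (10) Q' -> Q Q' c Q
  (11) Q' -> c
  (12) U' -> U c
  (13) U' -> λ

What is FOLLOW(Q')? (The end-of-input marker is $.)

{a, c, x, y}

FIRST(Q) = {λ, c, y}  (via Q' x U)
FIRST(Q') = {c, y}  (via Q Q' c Q)
FIRST(U) = {λ, c, y}  (via Q' Q' T)
FIRST(U') = {λ, c, y}  (via U c)
FIRST(T) = {a, c, y}  (via U' a U x)
FOLLOW(Q) includes $ since Q is the start symbol.
FOLLOW(Q'): in Q->Q' x U, Q' is followed by x U with FIRST {x}; in U->Q' Q' T (occurrence 1), Q' is followed by Q' T with FIRST {c, y}; in U->Q' Q' T (occurrence 2), Q' is followed by T with FIRST {a, c, y}; in Q'->Q Q' c Q, Q' is followed by c Q with FIRST {c}. Thus FOLLOW(Q') = {a, c, x, y}.
FOLLOW(Q): in Q'->Q Q' c Q (occurrence 1), Q is followed by Q' c Q with FIRST {c, y}; in Q'->Q Q' c Q (occurrence 2), the suffix after Q is empty, so FOLLOW(Q) ⊇ FOLLOW(Q') = {a, c, x, y}. Thus FOLLOW(Q) = {$, a, c, x, y}.
FOLLOW(U): in Q->Q' x U, the suffix after U is empty, so FOLLOW(U) ⊇ FOLLOW(Q) = {$, a, c, x, y}; in T->U' a U x, U is followed by x with FIRST {x}; in U'->U c, U is followed by c with FIRST {c}. Thus FOLLOW(U) = {$, a, c, x, y}.
FOLLOW(T): in U->Q' Q' T, the suffix after T is empty, so FOLLOW(T) ⊇ FOLLOW(U) = {$, a, c, x, y}. Thus FOLLOW(T) = {$, a, c, x, y}.
FOLLOW(U'): in T->U' a U x, U' is followed by a U x with FIRST {a}. Thus FOLLOW(U') = {a}.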